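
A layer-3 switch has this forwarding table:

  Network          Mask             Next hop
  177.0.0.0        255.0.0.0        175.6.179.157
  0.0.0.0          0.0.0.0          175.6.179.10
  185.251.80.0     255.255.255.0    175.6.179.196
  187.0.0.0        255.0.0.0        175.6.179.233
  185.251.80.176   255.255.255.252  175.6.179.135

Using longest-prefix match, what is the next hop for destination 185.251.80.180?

Routes whose prefix contains 185.251.80.180:
  0.0.0.0/0 (default, matches everything) -> 175.6.179.10
  185.251.80.0/24 (185.251.80.0 - 185.251.80.255) -> 175.6.179.196
More-specific entries that do NOT match:
  185.251.80.176/30 (185.251.80.176 - 185.251.80.179) does not contain 185.251.80.180
Longest matching prefix is /24 -> next hop 175.6.179.196.

175.6.179.196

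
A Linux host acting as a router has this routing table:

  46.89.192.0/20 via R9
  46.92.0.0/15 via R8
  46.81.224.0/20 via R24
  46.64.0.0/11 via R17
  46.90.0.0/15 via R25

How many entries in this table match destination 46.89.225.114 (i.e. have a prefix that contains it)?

1

Prefixes containing 46.89.225.114:
  46.64.0.0/11 (46.64.0.0 - 46.95.255.255)
Total matching entries: 1.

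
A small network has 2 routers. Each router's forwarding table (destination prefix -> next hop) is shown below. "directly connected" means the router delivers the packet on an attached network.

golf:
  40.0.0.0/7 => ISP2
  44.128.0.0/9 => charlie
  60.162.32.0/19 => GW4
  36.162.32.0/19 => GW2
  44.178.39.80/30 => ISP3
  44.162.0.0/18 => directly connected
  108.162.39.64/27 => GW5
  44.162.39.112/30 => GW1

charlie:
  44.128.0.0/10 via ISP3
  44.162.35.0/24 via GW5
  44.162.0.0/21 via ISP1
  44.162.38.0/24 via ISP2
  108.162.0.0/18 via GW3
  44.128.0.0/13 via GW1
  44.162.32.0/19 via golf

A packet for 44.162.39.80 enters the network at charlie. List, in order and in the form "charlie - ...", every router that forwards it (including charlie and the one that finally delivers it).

charlie - golf

At charlie: longest match for 44.162.39.80 is 44.162.32.0/19 -> golf
At golf: longest match for 44.162.39.80 is 44.162.0.0/18 -> directly connected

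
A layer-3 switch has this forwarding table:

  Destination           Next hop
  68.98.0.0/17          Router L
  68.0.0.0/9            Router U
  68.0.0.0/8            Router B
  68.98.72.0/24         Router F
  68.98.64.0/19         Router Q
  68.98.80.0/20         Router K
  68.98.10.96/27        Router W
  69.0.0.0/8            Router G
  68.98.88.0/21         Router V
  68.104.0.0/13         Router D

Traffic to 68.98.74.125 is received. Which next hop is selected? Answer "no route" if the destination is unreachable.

Router Q

Routes whose prefix contains 68.98.74.125:
  68.0.0.0/8 (68.0.0.0 - 68.255.255.255) -> Router B
  68.0.0.0/9 (68.0.0.0 - 68.127.255.255) -> Router U
  68.98.0.0/17 (68.98.0.0 - 68.98.127.255) -> Router L
  68.98.64.0/19 (68.98.64.0 - 68.98.95.255) -> Router Q
More-specific entries that do NOT match:
  68.98.10.96/27 (68.98.10.96 - 68.98.10.127) does not contain 68.98.74.125
  68.98.72.0/24 (68.98.72.0 - 68.98.72.255) does not contain 68.98.74.125
  68.98.88.0/21 (68.98.88.0 - 68.98.95.255) does not contain 68.98.74.125
  68.98.80.0/20 (68.98.80.0 - 68.98.95.255) does not contain 68.98.74.125
Longest matching prefix is /19 -> next hop Router Q.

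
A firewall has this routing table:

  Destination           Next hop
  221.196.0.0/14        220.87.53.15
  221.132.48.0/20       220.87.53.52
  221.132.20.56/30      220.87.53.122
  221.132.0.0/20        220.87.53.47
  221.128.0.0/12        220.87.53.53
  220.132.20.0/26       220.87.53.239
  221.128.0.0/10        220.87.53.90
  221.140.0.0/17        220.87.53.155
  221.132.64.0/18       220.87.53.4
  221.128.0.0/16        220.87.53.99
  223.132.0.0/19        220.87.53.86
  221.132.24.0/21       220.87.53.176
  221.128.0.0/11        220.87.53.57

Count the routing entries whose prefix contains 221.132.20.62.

Prefixes containing 221.132.20.62:
  221.128.0.0/10 (221.128.0.0 - 221.191.255.255)
  221.128.0.0/11 (221.128.0.0 - 221.159.255.255)
  221.128.0.0/12 (221.128.0.0 - 221.143.255.255)
Total matching entries: 3.

3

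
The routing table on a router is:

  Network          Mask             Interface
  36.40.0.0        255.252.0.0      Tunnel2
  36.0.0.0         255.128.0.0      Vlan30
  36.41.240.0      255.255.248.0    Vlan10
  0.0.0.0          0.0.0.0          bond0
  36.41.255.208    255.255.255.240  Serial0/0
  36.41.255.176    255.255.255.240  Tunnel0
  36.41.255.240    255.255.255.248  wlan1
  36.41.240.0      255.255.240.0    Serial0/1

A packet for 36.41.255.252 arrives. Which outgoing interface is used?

Serial0/1

Routes whose prefix contains 36.41.255.252:
  0.0.0.0/0 (default, matches everything) -> bond0
  36.0.0.0/9 (36.0.0.0 - 36.127.255.255) -> Vlan30
  36.40.0.0/14 (36.40.0.0 - 36.43.255.255) -> Tunnel2
  36.41.240.0/20 (36.41.240.0 - 36.41.255.255) -> Serial0/1
More-specific entries that do NOT match:
  36.41.255.240/29 (36.41.255.240 - 36.41.255.247) does not contain 36.41.255.252
  36.41.255.208/28 (36.41.255.208 - 36.41.255.223) does not contain 36.41.255.252
  36.41.255.176/28 (36.41.255.176 - 36.41.255.191) does not contain 36.41.255.252
  36.41.240.0/21 (36.41.240.0 - 36.41.247.255) does not contain 36.41.255.252
Longest matching prefix is /20 -> interface Serial0/1.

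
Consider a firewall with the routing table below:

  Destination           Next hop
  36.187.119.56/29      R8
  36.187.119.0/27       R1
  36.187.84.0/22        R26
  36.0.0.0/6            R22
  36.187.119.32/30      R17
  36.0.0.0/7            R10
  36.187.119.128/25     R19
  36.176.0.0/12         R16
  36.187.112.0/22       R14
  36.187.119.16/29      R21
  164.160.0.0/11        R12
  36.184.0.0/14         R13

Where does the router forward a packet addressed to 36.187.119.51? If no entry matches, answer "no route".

Routes whose prefix contains 36.187.119.51:
  36.0.0.0/6 (36.0.0.0 - 39.255.255.255) -> R22
  36.0.0.0/7 (36.0.0.0 - 37.255.255.255) -> R10
  36.176.0.0/12 (36.176.0.0 - 36.191.255.255) -> R16
  36.184.0.0/14 (36.184.0.0 - 36.187.255.255) -> R13
More-specific entries that do NOT match:
  36.187.119.32/30 (36.187.119.32 - 36.187.119.35) does not contain 36.187.119.51
  36.187.119.56/29 (36.187.119.56 - 36.187.119.63) does not contain 36.187.119.51
  36.187.119.16/29 (36.187.119.16 - 36.187.119.23) does not contain 36.187.119.51
  36.187.119.0/27 (36.187.119.0 - 36.187.119.31) does not contain 36.187.119.51
  36.187.119.128/25 (36.187.119.128 - 36.187.119.255) does not contain 36.187.119.51
  36.187.84.0/22 (36.187.84.0 - 36.187.87.255) does not contain 36.187.119.51
  36.187.112.0/22 (36.187.112.0 - 36.187.115.255) does not contain 36.187.119.51
Longest matching prefix is /14 -> next hop R13.

R13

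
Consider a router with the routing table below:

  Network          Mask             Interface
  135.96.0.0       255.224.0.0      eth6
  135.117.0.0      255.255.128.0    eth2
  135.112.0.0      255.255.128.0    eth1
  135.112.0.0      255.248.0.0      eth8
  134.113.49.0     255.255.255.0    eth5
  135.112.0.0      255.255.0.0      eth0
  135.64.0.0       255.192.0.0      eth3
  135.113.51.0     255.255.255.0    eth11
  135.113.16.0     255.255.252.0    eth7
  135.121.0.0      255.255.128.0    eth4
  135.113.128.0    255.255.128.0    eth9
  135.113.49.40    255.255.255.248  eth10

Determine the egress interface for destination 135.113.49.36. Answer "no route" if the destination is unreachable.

Routes whose prefix contains 135.113.49.36:
  135.64.0.0/10 (135.64.0.0 - 135.127.255.255) -> eth3
  135.96.0.0/11 (135.96.0.0 - 135.127.255.255) -> eth6
  135.112.0.0/13 (135.112.0.0 - 135.119.255.255) -> eth8
More-specific entries that do NOT match:
  135.113.49.40/29 (135.113.49.40 - 135.113.49.47) does not contain 135.113.49.36
  134.113.49.0/24 (134.113.49.0 - 134.113.49.255) does not contain 135.113.49.36
  135.113.51.0/24 (135.113.51.0 - 135.113.51.255) does not contain 135.113.49.36
  135.113.16.0/22 (135.113.16.0 - 135.113.19.255) does not contain 135.113.49.36
  135.117.0.0/17 (135.117.0.0 - 135.117.127.255) does not contain 135.113.49.36
  135.112.0.0/17 (135.112.0.0 - 135.112.127.255) does not contain 135.113.49.36
  135.121.0.0/17 (135.121.0.0 - 135.121.127.255) does not contain 135.113.49.36
  135.113.128.0/17 (135.113.128.0 - 135.113.255.255) does not contain 135.113.49.36
  135.112.0.0/16 (135.112.0.0 - 135.112.255.255) does not contain 135.113.49.36
Longest matching prefix is /13 -> interface eth8.

eth8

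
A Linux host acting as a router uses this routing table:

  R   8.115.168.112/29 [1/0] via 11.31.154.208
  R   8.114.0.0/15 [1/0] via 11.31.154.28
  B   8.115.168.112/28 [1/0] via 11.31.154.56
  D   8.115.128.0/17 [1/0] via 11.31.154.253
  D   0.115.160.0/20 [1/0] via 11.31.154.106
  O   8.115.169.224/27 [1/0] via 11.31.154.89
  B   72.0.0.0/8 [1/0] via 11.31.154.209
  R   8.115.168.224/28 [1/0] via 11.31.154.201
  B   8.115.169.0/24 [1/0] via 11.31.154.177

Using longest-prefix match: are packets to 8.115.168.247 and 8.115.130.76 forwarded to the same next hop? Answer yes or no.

8.115.168.247: longest match 8.115.128.0/17 -> 11.31.154.253
8.115.130.76: longest match 8.115.128.0/17 -> 11.31.154.253

yes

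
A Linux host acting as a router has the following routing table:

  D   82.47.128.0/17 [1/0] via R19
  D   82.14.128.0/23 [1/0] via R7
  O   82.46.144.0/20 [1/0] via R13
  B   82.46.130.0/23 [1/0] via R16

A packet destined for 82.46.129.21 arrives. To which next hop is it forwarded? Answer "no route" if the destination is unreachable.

no route

No entry's prefix contains 82.46.129.21; there is no default route.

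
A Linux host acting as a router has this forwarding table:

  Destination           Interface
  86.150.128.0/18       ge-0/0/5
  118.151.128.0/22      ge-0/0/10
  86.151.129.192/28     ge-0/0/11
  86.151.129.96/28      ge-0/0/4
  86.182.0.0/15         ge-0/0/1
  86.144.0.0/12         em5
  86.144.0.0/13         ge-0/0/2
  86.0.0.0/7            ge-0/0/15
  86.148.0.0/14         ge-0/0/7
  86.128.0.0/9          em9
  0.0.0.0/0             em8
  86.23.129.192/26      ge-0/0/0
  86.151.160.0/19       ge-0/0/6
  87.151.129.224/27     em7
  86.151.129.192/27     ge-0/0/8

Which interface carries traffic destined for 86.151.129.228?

Routes whose prefix contains 86.151.129.228:
  0.0.0.0/0 (default, matches everything) -> em8
  86.0.0.0/7 (86.0.0.0 - 87.255.255.255) -> ge-0/0/15
  86.128.0.0/9 (86.128.0.0 - 86.255.255.255) -> em9
  86.144.0.0/12 (86.144.0.0 - 86.159.255.255) -> em5
  86.144.0.0/13 (86.144.0.0 - 86.151.255.255) -> ge-0/0/2
  86.148.0.0/14 (86.148.0.0 - 86.151.255.255) -> ge-0/0/7
More-specific entries that do NOT match:
  86.151.129.192/28 (86.151.129.192 - 86.151.129.207) does not contain 86.151.129.228
  86.151.129.96/28 (86.151.129.96 - 86.151.129.111) does not contain 86.151.129.228
  87.151.129.224/27 (87.151.129.224 - 87.151.129.255) does not contain 86.151.129.228
  86.151.129.192/27 (86.151.129.192 - 86.151.129.223) does not contain 86.151.129.228
  86.23.129.192/26 (86.23.129.192 - 86.23.129.255) does not contain 86.151.129.228
  118.151.128.0/22 (118.151.128.0 - 118.151.131.255) does not contain 86.151.129.228
  86.151.160.0/19 (86.151.160.0 - 86.151.191.255) does not contain 86.151.129.228
  86.150.128.0/18 (86.150.128.0 - 86.150.191.255) does not contain 86.151.129.228
  86.182.0.0/15 (86.182.0.0 - 86.183.255.255) does not contain 86.151.129.228
Longest matching prefix is /14 -> interface ge-0/0/7.

ge-0/0/7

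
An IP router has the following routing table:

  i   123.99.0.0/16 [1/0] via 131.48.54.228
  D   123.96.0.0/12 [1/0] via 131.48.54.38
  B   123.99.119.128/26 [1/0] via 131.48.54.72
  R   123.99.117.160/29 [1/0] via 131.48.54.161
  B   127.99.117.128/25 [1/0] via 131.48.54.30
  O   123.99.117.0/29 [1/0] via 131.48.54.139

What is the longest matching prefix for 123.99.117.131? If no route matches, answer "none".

123.99.0.0/16

Entries matching 123.99.117.131:
  123.96.0.0/12 (123.96.0.0 - 123.111.255.255)
  123.99.0.0/16 (123.99.0.0 - 123.99.255.255)
Most specific is 123.99.0.0/16.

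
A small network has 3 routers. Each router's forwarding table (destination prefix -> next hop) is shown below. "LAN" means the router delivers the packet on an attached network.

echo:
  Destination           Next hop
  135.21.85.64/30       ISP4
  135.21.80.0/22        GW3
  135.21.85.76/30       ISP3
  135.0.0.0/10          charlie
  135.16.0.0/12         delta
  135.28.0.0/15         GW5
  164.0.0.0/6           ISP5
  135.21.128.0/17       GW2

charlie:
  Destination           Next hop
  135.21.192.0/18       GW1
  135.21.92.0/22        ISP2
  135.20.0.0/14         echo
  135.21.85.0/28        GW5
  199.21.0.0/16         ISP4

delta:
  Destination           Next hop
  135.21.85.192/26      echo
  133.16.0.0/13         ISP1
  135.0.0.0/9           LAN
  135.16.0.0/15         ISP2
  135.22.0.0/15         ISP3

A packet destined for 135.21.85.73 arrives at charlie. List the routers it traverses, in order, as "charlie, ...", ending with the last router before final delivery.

charlie, echo, delta

At charlie: longest match for 135.21.85.73 is 135.20.0.0/14 -> echo
At echo: longest match for 135.21.85.73 is 135.16.0.0/12 -> delta
At delta: longest match for 135.21.85.73 is 135.0.0.0/9 -> LAN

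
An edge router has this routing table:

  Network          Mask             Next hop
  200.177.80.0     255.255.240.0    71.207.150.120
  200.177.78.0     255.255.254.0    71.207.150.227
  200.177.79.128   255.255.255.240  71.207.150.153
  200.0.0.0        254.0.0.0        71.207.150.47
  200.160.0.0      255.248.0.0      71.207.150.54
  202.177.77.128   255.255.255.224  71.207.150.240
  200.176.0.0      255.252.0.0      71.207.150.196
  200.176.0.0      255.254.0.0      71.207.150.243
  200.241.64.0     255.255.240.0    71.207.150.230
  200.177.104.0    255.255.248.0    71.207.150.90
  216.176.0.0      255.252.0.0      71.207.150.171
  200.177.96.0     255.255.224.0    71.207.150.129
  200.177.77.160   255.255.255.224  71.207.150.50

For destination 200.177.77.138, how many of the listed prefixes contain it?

Prefixes containing 200.177.77.138:
  200.0.0.0/7 (200.0.0.0 - 201.255.255.255)
  200.176.0.0/14 (200.176.0.0 - 200.179.255.255)
  200.176.0.0/15 (200.176.0.0 - 200.177.255.255)
Total matching entries: 3.

3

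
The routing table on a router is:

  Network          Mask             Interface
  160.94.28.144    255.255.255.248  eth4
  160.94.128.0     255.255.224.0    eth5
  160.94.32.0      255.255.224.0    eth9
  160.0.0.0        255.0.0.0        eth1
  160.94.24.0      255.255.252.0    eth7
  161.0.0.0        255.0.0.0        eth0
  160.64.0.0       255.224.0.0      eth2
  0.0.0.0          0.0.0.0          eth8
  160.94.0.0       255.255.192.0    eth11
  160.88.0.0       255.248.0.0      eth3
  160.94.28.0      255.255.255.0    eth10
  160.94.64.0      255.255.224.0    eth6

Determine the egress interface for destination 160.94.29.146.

Routes whose prefix contains 160.94.29.146:
  0.0.0.0/0 (default, matches everything) -> eth8
  160.0.0.0/8 (160.0.0.0 - 160.255.255.255) -> eth1
  160.64.0.0/11 (160.64.0.0 - 160.95.255.255) -> eth2
  160.88.0.0/13 (160.88.0.0 - 160.95.255.255) -> eth3
  160.94.0.0/18 (160.94.0.0 - 160.94.63.255) -> eth11
More-specific entries that do NOT match:
  160.94.28.144/29 (160.94.28.144 - 160.94.28.151) does not contain 160.94.29.146
  160.94.28.0/24 (160.94.28.0 - 160.94.28.255) does not contain 160.94.29.146
  160.94.24.0/22 (160.94.24.0 - 160.94.27.255) does not contain 160.94.29.146
  160.94.128.0/19 (160.94.128.0 - 160.94.159.255) does not contain 160.94.29.146
  160.94.32.0/19 (160.94.32.0 - 160.94.63.255) does not contain 160.94.29.146
  160.94.64.0/19 (160.94.64.0 - 160.94.95.255) does not contain 160.94.29.146
Longest matching prefix is /18 -> interface eth11.

eth11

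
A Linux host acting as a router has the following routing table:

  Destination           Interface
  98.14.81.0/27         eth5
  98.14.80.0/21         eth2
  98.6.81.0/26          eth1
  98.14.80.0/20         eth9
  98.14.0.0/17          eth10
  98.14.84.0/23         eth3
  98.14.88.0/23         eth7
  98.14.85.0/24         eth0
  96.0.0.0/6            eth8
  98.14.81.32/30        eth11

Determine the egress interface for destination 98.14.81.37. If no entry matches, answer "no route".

eth2

Routes whose prefix contains 98.14.81.37:
  96.0.0.0/6 (96.0.0.0 - 99.255.255.255) -> eth8
  98.14.0.0/17 (98.14.0.0 - 98.14.127.255) -> eth10
  98.14.80.0/20 (98.14.80.0 - 98.14.95.255) -> eth9
  98.14.80.0/21 (98.14.80.0 - 98.14.87.255) -> eth2
More-specific entries that do NOT match:
  98.14.81.32/30 (98.14.81.32 - 98.14.81.35) does not contain 98.14.81.37
  98.14.81.0/27 (98.14.81.0 - 98.14.81.31) does not contain 98.14.81.37
  98.6.81.0/26 (98.6.81.0 - 98.6.81.63) does not contain 98.14.81.37
  98.14.85.0/24 (98.14.85.0 - 98.14.85.255) does not contain 98.14.81.37
  98.14.84.0/23 (98.14.84.0 - 98.14.85.255) does not contain 98.14.81.37
  98.14.88.0/23 (98.14.88.0 - 98.14.89.255) does not contain 98.14.81.37
Longest matching prefix is /21 -> interface eth2.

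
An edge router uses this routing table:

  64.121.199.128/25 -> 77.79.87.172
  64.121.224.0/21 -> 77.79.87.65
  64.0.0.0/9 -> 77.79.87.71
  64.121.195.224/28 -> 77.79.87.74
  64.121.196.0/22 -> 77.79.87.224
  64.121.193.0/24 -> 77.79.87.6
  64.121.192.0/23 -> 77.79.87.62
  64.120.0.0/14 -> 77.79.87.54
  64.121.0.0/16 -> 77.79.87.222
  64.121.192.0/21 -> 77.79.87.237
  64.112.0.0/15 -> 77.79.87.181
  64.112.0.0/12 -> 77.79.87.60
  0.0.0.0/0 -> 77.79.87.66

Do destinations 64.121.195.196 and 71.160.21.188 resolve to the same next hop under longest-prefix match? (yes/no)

64.121.195.196: longest match 64.121.192.0/21 -> 77.79.87.237
71.160.21.188: longest match 0.0.0.0/0 -> 77.79.87.66

no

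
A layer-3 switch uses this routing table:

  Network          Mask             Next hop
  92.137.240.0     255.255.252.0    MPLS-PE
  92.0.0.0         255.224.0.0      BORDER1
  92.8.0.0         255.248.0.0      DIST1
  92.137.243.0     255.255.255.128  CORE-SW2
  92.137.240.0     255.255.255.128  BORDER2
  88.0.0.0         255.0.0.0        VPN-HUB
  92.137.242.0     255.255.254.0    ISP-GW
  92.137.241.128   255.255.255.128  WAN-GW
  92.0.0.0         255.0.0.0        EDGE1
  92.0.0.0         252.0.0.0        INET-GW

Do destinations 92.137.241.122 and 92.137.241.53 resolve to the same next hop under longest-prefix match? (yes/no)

yes

92.137.241.122: longest match 92.137.240.0/22 -> MPLS-PE
92.137.241.53: longest match 92.137.240.0/22 -> MPLS-PE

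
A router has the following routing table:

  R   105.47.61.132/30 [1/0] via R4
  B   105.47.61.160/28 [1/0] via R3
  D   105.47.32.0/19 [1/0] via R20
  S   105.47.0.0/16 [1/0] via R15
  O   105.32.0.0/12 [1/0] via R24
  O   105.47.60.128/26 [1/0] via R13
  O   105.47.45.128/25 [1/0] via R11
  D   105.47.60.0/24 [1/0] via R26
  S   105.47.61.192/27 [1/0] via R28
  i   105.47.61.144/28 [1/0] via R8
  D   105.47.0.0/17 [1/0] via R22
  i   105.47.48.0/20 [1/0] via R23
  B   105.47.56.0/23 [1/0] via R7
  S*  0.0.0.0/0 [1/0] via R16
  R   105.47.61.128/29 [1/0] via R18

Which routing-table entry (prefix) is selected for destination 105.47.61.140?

105.47.48.0/20

Entries matching 105.47.61.140:
  0.0.0.0/0 (default, matches everything)
  105.32.0.0/12 (105.32.0.0 - 105.47.255.255)
  105.47.0.0/16 (105.47.0.0 - 105.47.255.255)
  105.47.0.0/17 (105.47.0.0 - 105.47.127.255)
  105.47.32.0/19 (105.47.32.0 - 105.47.63.255)
  105.47.48.0/20 (105.47.48.0 - 105.47.63.255)
Most specific is 105.47.48.0/20.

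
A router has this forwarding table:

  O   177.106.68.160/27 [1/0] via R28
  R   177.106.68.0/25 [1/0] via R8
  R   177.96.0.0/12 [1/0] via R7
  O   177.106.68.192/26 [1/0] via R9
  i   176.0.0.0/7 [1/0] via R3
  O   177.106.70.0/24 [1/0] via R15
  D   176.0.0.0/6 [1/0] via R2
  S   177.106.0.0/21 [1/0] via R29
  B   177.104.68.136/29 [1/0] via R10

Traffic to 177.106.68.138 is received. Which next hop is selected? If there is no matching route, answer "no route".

R7

Routes whose prefix contains 177.106.68.138:
  176.0.0.0/6 (176.0.0.0 - 179.255.255.255) -> R2
  176.0.0.0/7 (176.0.0.0 - 177.255.255.255) -> R3
  177.96.0.0/12 (177.96.0.0 - 177.111.255.255) -> R7
More-specific entries that do NOT match:
  177.104.68.136/29 (177.104.68.136 - 177.104.68.143) does not contain 177.106.68.138
  177.106.68.160/27 (177.106.68.160 - 177.106.68.191) does not contain 177.106.68.138
  177.106.68.192/26 (177.106.68.192 - 177.106.68.255) does not contain 177.106.68.138
  177.106.68.0/25 (177.106.68.0 - 177.106.68.127) does not contain 177.106.68.138
  177.106.70.0/24 (177.106.70.0 - 177.106.70.255) does not contain 177.106.68.138
  177.106.0.0/21 (177.106.0.0 - 177.106.7.255) does not contain 177.106.68.138
Longest matching prefix is /12 -> next hop R7.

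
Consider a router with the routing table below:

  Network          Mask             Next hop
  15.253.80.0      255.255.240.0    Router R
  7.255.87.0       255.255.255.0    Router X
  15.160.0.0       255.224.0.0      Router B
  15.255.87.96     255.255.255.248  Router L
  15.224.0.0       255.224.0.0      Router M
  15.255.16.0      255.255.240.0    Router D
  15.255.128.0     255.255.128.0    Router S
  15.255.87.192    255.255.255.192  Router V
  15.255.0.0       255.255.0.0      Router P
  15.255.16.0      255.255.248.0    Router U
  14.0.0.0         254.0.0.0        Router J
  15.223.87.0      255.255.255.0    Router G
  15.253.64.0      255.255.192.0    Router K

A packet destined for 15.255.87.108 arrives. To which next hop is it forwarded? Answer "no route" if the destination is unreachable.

Router P

Routes whose prefix contains 15.255.87.108:
  14.0.0.0/7 (14.0.0.0 - 15.255.255.255) -> Router J
  15.224.0.0/11 (15.224.0.0 - 15.255.255.255) -> Router M
  15.255.0.0/16 (15.255.0.0 - 15.255.255.255) -> Router P
More-specific entries that do NOT match:
  15.255.87.96/29 (15.255.87.96 - 15.255.87.103) does not contain 15.255.87.108
  15.255.87.192/26 (15.255.87.192 - 15.255.87.255) does not contain 15.255.87.108
  7.255.87.0/24 (7.255.87.0 - 7.255.87.255) does not contain 15.255.87.108
  15.223.87.0/24 (15.223.87.0 - 15.223.87.255) does not contain 15.255.87.108
  15.255.16.0/21 (15.255.16.0 - 15.255.23.255) does not contain 15.255.87.108
  15.253.80.0/20 (15.253.80.0 - 15.253.95.255) does not contain 15.255.87.108
  15.255.16.0/20 (15.255.16.0 - 15.255.31.255) does not contain 15.255.87.108
  15.253.64.0/18 (15.253.64.0 - 15.253.127.255) does not contain 15.255.87.108
  15.255.128.0/17 (15.255.128.0 - 15.255.255.255) does not contain 15.255.87.108
Longest matching prefix is /16 -> next hop Router P.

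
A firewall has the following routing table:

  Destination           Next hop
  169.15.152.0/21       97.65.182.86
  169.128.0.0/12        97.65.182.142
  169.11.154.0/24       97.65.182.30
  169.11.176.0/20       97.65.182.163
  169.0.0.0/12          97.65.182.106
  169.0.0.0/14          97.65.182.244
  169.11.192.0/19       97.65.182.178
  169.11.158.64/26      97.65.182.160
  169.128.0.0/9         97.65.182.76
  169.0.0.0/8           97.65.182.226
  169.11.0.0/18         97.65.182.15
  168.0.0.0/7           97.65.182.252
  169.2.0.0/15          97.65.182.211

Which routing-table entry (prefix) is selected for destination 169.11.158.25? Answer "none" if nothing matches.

169.0.0.0/12

Entries matching 169.11.158.25:
  168.0.0.0/7 (168.0.0.0 - 169.255.255.255)
  169.0.0.0/8 (169.0.0.0 - 169.255.255.255)
  169.0.0.0/12 (169.0.0.0 - 169.15.255.255)
Most specific is 169.0.0.0/12.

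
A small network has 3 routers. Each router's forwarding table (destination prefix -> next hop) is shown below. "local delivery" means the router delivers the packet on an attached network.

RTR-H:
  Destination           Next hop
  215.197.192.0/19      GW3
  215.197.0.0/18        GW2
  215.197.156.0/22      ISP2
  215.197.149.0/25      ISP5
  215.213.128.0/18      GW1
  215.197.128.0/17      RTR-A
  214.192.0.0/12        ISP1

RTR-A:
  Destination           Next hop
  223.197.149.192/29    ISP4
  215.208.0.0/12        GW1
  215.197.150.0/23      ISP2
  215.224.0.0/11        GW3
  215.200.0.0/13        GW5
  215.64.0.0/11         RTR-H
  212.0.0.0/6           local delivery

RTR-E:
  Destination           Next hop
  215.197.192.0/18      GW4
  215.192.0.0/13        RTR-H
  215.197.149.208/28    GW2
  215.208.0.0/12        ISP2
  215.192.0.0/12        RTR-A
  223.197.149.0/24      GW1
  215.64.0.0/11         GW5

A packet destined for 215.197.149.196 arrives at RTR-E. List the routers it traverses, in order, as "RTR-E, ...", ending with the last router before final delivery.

At RTR-E: longest match for 215.197.149.196 is 215.192.0.0/13 -> RTR-H
At RTR-H: longest match for 215.197.149.196 is 215.197.128.0/17 -> RTR-A
At RTR-A: longest match for 215.197.149.196 is 212.0.0.0/6 -> local delivery

RTR-E, RTR-H, RTR-A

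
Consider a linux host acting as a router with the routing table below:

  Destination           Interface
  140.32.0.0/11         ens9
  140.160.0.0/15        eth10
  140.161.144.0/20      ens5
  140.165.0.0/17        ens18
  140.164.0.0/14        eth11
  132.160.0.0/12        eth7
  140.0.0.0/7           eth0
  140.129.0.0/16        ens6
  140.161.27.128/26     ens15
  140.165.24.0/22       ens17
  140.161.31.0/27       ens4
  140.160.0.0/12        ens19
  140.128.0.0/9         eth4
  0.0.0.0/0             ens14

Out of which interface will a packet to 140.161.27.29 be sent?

eth10

Routes whose prefix contains 140.161.27.29:
  0.0.0.0/0 (default, matches everything) -> ens14
  140.0.0.0/7 (140.0.0.0 - 141.255.255.255) -> eth0
  140.128.0.0/9 (140.128.0.0 - 140.255.255.255) -> eth4
  140.160.0.0/12 (140.160.0.0 - 140.175.255.255) -> ens19
  140.160.0.0/15 (140.160.0.0 - 140.161.255.255) -> eth10
More-specific entries that do NOT match:
  140.161.31.0/27 (140.161.31.0 - 140.161.31.31) does not contain 140.161.27.29
  140.161.27.128/26 (140.161.27.128 - 140.161.27.191) does not contain 140.161.27.29
  140.165.24.0/22 (140.165.24.0 - 140.165.27.255) does not contain 140.161.27.29
  140.161.144.0/20 (140.161.144.0 - 140.161.159.255) does not contain 140.161.27.29
  140.165.0.0/17 (140.165.0.0 - 140.165.127.255) does not contain 140.161.27.29
  140.129.0.0/16 (140.129.0.0 - 140.129.255.255) does not contain 140.161.27.29
Longest matching prefix is /15 -> interface eth10.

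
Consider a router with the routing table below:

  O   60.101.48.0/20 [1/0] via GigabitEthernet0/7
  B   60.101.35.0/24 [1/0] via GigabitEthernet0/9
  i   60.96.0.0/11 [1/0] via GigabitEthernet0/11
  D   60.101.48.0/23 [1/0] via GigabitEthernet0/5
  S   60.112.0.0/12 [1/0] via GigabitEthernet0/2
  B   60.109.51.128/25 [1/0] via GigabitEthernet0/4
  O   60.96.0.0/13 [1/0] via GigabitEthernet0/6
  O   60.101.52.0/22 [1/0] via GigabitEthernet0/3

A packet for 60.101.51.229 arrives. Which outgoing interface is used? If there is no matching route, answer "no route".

Routes whose prefix contains 60.101.51.229:
  60.96.0.0/11 (60.96.0.0 - 60.127.255.255) -> GigabitEthernet0/11
  60.96.0.0/13 (60.96.0.0 - 60.103.255.255) -> GigabitEthernet0/6
  60.101.48.0/20 (60.101.48.0 - 60.101.63.255) -> GigabitEthernet0/7
More-specific entries that do NOT match:
  60.109.51.128/25 (60.109.51.128 - 60.109.51.255) does not contain 60.101.51.229
  60.101.35.0/24 (60.101.35.0 - 60.101.35.255) does not contain 60.101.51.229
  60.101.48.0/23 (60.101.48.0 - 60.101.49.255) does not contain 60.101.51.229
  60.101.52.0/22 (60.101.52.0 - 60.101.55.255) does not contain 60.101.51.229
Longest matching prefix is /20 -> interface GigabitEthernet0/7.

GigabitEthernet0/7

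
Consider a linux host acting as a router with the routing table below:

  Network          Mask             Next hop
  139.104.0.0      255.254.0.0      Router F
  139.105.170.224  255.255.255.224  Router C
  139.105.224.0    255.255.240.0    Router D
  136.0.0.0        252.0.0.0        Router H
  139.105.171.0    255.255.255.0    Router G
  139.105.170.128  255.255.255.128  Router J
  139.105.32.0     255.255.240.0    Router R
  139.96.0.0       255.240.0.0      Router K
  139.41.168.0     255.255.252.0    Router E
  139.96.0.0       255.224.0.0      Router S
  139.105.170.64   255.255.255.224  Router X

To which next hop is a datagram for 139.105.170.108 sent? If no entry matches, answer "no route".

Router F

Routes whose prefix contains 139.105.170.108:
  136.0.0.0/6 (136.0.0.0 - 139.255.255.255) -> Router H
  139.96.0.0/11 (139.96.0.0 - 139.127.255.255) -> Router S
  139.96.0.0/12 (139.96.0.0 - 139.111.255.255) -> Router K
  139.104.0.0/15 (139.104.0.0 - 139.105.255.255) -> Router F
More-specific entries that do NOT match:
  139.105.170.224/27 (139.105.170.224 - 139.105.170.255) does not contain 139.105.170.108
  139.105.170.64/27 (139.105.170.64 - 139.105.170.95) does not contain 139.105.170.108
  139.105.170.128/25 (139.105.170.128 - 139.105.170.255) does not contain 139.105.170.108
  139.105.171.0/24 (139.105.171.0 - 139.105.171.255) does not contain 139.105.170.108
  139.41.168.0/22 (139.41.168.0 - 139.41.171.255) does not contain 139.105.170.108
  139.105.224.0/20 (139.105.224.0 - 139.105.239.255) does not contain 139.105.170.108
  139.105.32.0/20 (139.105.32.0 - 139.105.47.255) does not contain 139.105.170.108
Longest matching prefix is /15 -> next hop Router F.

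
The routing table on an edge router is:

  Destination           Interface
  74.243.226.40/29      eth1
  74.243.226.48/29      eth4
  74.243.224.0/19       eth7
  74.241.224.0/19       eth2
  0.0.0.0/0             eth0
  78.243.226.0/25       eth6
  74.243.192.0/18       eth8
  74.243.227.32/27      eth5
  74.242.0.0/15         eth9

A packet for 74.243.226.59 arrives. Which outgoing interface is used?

eth7

Routes whose prefix contains 74.243.226.59:
  0.0.0.0/0 (default, matches everything) -> eth0
  74.242.0.0/15 (74.242.0.0 - 74.243.255.255) -> eth9
  74.243.192.0/18 (74.243.192.0 - 74.243.255.255) -> eth8
  74.243.224.0/19 (74.243.224.0 - 74.243.255.255) -> eth7
More-specific entries that do NOT match:
  74.243.226.40/29 (74.243.226.40 - 74.243.226.47) does not contain 74.243.226.59
  74.243.226.48/29 (74.243.226.48 - 74.243.226.55) does not contain 74.243.226.59
  74.243.227.32/27 (74.243.227.32 - 74.243.227.63) does not contain 74.243.226.59
  78.243.226.0/25 (78.243.226.0 - 78.243.226.127) does not contain 74.243.226.59
Longest matching prefix is /19 -> interface eth7.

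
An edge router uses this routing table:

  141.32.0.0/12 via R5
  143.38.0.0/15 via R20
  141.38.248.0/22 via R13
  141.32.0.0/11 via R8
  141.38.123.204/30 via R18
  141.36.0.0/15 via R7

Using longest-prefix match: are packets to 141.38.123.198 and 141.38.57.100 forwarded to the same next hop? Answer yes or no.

141.38.123.198: longest match 141.32.0.0/12 -> R5
141.38.57.100: longest match 141.32.0.0/12 -> R5

yes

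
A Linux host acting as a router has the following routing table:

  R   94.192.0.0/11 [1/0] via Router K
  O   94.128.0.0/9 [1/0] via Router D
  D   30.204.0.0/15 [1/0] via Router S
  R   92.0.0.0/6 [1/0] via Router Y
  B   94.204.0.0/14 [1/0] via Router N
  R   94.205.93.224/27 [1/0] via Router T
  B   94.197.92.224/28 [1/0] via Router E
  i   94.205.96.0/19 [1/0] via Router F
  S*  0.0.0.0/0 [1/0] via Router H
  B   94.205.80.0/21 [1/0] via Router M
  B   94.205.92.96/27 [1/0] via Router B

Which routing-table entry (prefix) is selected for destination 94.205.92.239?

Entries matching 94.205.92.239:
  0.0.0.0/0 (default, matches everything)
  92.0.0.0/6 (92.0.0.0 - 95.255.255.255)
  94.128.0.0/9 (94.128.0.0 - 94.255.255.255)
  94.192.0.0/11 (94.192.0.0 - 94.223.255.255)
  94.204.0.0/14 (94.204.0.0 - 94.207.255.255)
Most specific is 94.204.0.0/14.

94.204.0.0/14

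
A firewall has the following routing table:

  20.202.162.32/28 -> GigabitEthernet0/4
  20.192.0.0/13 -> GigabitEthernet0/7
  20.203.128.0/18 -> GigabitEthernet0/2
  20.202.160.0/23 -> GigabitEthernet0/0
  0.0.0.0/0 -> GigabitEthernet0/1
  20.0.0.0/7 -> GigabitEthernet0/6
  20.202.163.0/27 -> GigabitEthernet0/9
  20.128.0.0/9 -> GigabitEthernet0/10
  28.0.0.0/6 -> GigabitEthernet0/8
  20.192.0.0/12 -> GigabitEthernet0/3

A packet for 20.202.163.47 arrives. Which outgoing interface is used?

Routes whose prefix contains 20.202.163.47:
  0.0.0.0/0 (default, matches everything) -> GigabitEthernet0/1
  20.0.0.0/7 (20.0.0.0 - 21.255.255.255) -> GigabitEthernet0/6
  20.128.0.0/9 (20.128.0.0 - 20.255.255.255) -> GigabitEthernet0/10
  20.192.0.0/12 (20.192.0.0 - 20.207.255.255) -> GigabitEthernet0/3
More-specific entries that do NOT match:
  20.202.162.32/28 (20.202.162.32 - 20.202.162.47) does not contain 20.202.163.47
  20.202.163.0/27 (20.202.163.0 - 20.202.163.31) does not contain 20.202.163.47
  20.202.160.0/23 (20.202.160.0 - 20.202.161.255) does not contain 20.202.163.47
  20.203.128.0/18 (20.203.128.0 - 20.203.191.255) does not contain 20.202.163.47
  20.192.0.0/13 (20.192.0.0 - 20.199.255.255) does not contain 20.202.163.47
Longest matching prefix is /12 -> interface GigabitEthernet0/3.

GigabitEthernet0/3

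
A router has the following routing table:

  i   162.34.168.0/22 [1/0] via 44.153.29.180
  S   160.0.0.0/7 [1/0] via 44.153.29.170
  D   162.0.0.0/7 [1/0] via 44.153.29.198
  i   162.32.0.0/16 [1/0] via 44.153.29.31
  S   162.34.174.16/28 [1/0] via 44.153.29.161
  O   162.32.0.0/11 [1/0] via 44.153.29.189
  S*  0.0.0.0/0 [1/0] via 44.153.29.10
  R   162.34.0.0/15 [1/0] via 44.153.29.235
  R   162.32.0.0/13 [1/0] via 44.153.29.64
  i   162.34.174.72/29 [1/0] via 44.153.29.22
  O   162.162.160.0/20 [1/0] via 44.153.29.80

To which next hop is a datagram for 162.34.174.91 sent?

44.153.29.235

Routes whose prefix contains 162.34.174.91:
  0.0.0.0/0 (default, matches everything) -> 44.153.29.10
  162.0.0.0/7 (162.0.0.0 - 163.255.255.255) -> 44.153.29.198
  162.32.0.0/11 (162.32.0.0 - 162.63.255.255) -> 44.153.29.189
  162.32.0.0/13 (162.32.0.0 - 162.39.255.255) -> 44.153.29.64
  162.34.0.0/15 (162.34.0.0 - 162.35.255.255) -> 44.153.29.235
More-specific entries that do NOT match:
  162.34.174.72/29 (162.34.174.72 - 162.34.174.79) does not contain 162.34.174.91
  162.34.174.16/28 (162.34.174.16 - 162.34.174.31) does not contain 162.34.174.91
  162.34.168.0/22 (162.34.168.0 - 162.34.171.255) does not contain 162.34.174.91
  162.162.160.0/20 (162.162.160.0 - 162.162.175.255) does not contain 162.34.174.91
  162.32.0.0/16 (162.32.0.0 - 162.32.255.255) does not contain 162.34.174.91
Longest matching prefix is /15 -> next hop 44.153.29.235.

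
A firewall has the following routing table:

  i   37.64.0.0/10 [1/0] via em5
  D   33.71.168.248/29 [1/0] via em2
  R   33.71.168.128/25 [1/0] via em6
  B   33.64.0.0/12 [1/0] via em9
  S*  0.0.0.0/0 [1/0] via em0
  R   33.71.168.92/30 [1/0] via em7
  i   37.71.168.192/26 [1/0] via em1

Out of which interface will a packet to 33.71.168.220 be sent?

em6

Routes whose prefix contains 33.71.168.220:
  0.0.0.0/0 (default, matches everything) -> em0
  33.64.0.0/12 (33.64.0.0 - 33.79.255.255) -> em9
  33.71.168.128/25 (33.71.168.128 - 33.71.168.255) -> em6
More-specific entries that do NOT match:
  33.71.168.92/30 (33.71.168.92 - 33.71.168.95) does not contain 33.71.168.220
  33.71.168.248/29 (33.71.168.248 - 33.71.168.255) does not contain 33.71.168.220
  37.71.168.192/26 (37.71.168.192 - 37.71.168.255) does not contain 33.71.168.220
Longest matching prefix is /25 -> interface em6.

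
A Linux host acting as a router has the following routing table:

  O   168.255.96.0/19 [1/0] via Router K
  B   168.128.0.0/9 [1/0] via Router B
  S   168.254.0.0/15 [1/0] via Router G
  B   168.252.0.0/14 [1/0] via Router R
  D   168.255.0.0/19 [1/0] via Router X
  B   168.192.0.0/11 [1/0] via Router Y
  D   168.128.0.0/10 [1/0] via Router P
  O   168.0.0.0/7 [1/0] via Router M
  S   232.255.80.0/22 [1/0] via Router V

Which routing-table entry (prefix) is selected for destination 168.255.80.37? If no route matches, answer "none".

168.254.0.0/15

Entries matching 168.255.80.37:
  168.0.0.0/7 (168.0.0.0 - 169.255.255.255)
  168.128.0.0/9 (168.128.0.0 - 168.255.255.255)
  168.252.0.0/14 (168.252.0.0 - 168.255.255.255)
  168.254.0.0/15 (168.254.0.0 - 168.255.255.255)
Most specific is 168.254.0.0/15.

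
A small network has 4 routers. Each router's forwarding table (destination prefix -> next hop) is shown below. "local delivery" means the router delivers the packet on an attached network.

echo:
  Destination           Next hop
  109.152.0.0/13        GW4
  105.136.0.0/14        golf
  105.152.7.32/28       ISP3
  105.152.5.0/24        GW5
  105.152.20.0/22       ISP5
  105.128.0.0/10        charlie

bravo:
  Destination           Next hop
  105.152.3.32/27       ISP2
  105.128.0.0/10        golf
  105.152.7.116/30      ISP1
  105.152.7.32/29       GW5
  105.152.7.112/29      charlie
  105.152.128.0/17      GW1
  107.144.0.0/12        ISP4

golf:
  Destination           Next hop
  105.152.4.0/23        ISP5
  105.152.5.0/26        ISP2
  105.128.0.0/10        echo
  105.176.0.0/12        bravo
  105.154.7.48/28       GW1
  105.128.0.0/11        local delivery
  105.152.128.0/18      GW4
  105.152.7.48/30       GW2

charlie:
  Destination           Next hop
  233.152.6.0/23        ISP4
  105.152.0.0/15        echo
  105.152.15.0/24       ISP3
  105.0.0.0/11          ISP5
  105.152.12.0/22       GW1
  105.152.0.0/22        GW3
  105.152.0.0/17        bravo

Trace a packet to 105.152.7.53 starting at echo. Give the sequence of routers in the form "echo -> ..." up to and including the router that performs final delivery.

At echo: longest match for 105.152.7.53 is 105.128.0.0/10 -> charlie
At charlie: longest match for 105.152.7.53 is 105.152.0.0/17 -> bravo
At bravo: longest match for 105.152.7.53 is 105.128.0.0/10 -> golf
At golf: longest match for 105.152.7.53 is 105.128.0.0/11 -> local delivery

echo -> charlie -> bravo -> golf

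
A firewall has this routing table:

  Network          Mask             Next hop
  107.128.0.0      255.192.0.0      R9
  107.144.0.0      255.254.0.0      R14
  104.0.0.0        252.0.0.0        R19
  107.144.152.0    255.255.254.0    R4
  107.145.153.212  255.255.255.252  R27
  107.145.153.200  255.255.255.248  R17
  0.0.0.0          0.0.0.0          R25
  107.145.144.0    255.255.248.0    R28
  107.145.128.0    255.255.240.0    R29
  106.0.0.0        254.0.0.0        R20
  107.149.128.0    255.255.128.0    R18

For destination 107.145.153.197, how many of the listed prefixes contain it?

Prefixes containing 107.145.153.197:
  0.0.0.0/0 (default, matches everything)
  104.0.0.0/6 (104.0.0.0 - 107.255.255.255)
  106.0.0.0/7 (106.0.0.0 - 107.255.255.255)
  107.128.0.0/10 (107.128.0.0 - 107.191.255.255)
  107.144.0.0/15 (107.144.0.0 - 107.145.255.255)
Total matching entries: 5.

5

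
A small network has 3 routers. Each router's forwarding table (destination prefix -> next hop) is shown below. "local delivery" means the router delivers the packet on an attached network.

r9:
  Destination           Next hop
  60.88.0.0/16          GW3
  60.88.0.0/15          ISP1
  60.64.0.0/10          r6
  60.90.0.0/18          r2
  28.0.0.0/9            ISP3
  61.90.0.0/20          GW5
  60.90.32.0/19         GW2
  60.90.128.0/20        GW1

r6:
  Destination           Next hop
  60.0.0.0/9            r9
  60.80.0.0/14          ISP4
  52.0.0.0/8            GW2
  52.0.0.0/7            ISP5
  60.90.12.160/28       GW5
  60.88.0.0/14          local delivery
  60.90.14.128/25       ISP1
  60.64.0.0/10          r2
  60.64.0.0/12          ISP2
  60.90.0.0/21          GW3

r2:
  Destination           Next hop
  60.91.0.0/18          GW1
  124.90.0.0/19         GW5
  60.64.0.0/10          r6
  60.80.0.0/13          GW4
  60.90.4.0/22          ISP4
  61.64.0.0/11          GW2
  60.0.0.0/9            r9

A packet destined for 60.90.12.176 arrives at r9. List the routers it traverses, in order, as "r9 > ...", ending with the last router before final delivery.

r9 > r2 > r6

At r9: longest match for 60.90.12.176 is 60.90.0.0/18 -> r2
At r2: longest match for 60.90.12.176 is 60.64.0.0/10 -> r6
At r6: longest match for 60.90.12.176 is 60.88.0.0/14 -> local delivery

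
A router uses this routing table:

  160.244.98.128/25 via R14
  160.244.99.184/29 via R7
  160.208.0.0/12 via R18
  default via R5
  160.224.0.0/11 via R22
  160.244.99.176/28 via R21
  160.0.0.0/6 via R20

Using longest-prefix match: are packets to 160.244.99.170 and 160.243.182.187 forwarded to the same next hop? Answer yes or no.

160.244.99.170: longest match 160.224.0.0/11 -> R22
160.243.182.187: longest match 160.224.0.0/11 -> R22

yes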